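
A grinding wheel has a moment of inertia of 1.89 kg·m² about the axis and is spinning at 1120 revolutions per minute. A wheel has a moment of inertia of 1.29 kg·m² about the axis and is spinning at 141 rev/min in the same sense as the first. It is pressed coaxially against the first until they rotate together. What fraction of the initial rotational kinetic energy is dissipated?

No external torque acts about the common axis, so total angular momentum is conserved.
Taking A's sense as positive: L = (1.890)(1120) + (1.290)(141) = 2299 kg·m²·rpm.
Combined I = 1.890 + 1.290 = 3.180 kg·m².
ω_f = L / I = 2299 / 3.180 = 722.9 rpm.
KE_i = ½ΣIω² = 13140 J; KE_f = ½(3.180)(75.70)² = 9111 J.
Fraction dissipated = (KE_i − KE_f)/KE_i = 0.3066.

fraction ≈ 0.307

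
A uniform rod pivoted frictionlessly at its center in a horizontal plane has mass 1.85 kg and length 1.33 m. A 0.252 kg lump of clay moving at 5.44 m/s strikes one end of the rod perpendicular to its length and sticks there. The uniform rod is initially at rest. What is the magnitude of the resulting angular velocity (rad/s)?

About the pivot the impulsive forces during the collision are internal, so angular momentum about that axis is conserved.
I_p = (1/12)(1.85)(1.33)² = 0.2727 kg·m². Taking the sense of the lump of clay's angular momentum as positive, L_{lump} = m v R = (0.252)(5.44)(1.33/2) = 0.9116 kg·m²/s.
L_i = 0 + 0.9116 = 0.9116 kg·m²/s.
After sticking, I_f = I_p + m R² = 0.2727 + (0.252)(1.33/2)² = 0.3841 kg·m².
ω_f = L_i / I_f = 0.9116 / 0.3841 = 2.373 rad/s.

|ω_f| ≈ 2.37 rad/s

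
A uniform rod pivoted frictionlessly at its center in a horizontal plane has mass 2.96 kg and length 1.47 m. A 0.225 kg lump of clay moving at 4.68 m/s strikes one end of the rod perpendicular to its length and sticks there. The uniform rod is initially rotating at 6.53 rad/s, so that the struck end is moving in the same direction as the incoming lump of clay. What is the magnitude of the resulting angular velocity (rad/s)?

|ω_f| ≈ 6.50 rad/s

The axle reaction passes through the pivot and exerts no torque about it; angular momentum about the pivot is conserved through the impact.
I_p = (1/12)(2.96)(1.47)² = 0.5330 kg·m². Taking the sense of the lump of clay's angular momentum as positive, L_{lump} = m v R = (0.225)(4.68)(1.47/2) = 0.7740 kg·m²/s.
L_i = +I_p ω_p + m v R = +(0.5330)(6.53) + 0.7740 = 4.255 kg·m²/s.
After sticking, I_f = I_p + m R² = 0.5330 + (0.225)(1.47/2)² = 0.6546 kg·m².
ω_f = L_i / I_f = 4.255 / 0.6546 = 6.500 rad/s.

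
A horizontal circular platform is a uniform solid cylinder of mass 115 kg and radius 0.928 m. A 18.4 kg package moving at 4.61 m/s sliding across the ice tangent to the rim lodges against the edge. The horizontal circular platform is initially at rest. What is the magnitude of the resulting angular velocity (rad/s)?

The axle reaction passes through the central axle and exerts no torque about it; angular momentum about the central axle is conserved through the impact.
I_p = ½(115)(0.928)² = 49.52 kg·m². Taking the sense of the package's angular momentum as positive, L_{package} = m v R = (18.4)(4.61)(0.928) = 78.72 kg·m²/s.
L_i = 0 + 78.72 = 78.72 kg·m²/s.
After sticking, I_f = I_p + m R² = 49.52 + (18.4)(0.928)² = 65.36 kg·m².
ω_f = L_i / I_f = 78.72 / 65.36 = 1.204 rad/s.

|ω_f| ≈ 1.20 rad/s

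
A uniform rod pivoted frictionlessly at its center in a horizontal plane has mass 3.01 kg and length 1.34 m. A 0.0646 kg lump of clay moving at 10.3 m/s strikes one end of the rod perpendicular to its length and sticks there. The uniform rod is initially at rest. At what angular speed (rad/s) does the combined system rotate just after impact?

|ω_f| ≈ 0.930 rad/s

About the pivot the impulsive forces during the collision are internal, so angular momentum about that axis is conserved.
I_p = (1/12)(3.01)(1.34)² = 0.4504 kg·m². Taking the sense of the lump of clay's angular momentum as positive, L_{lump} = m v R = (0.0646)(10.3)(1.34/2) = 0.4458 kg·m²/s.
L_i = 0 + 0.4458 = 0.4458 kg·m²/s.
After sticking, I_f = I_p + m R² = 0.4504 + (0.0646)(1.34/2)² = 0.4794 kg·m².
ω_f = L_i / I_f = 0.4458 / 0.4794 = 0.9299 rad/s.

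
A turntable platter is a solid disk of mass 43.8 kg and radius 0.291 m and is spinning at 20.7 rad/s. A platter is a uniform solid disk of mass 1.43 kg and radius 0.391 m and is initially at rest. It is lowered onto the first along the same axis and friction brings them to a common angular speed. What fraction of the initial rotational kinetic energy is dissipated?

fraction ≈ 0.0557

No external torque acts about the common axis, so total angular momentum is conserved.
Moments of inertia: I_A = ½(43.8)(0.291)² = 1.855 kg·m²; I_B = ½(1.43)(0.391)² = 0.1093 kg·m².
Taking A's sense as positive: L = (1.855)(20.7) = 38.39 kg·m²·rad/s.
Combined I = 1.855 + 0.1093 = 1.964 kg·m².
ω_f = L / I = 38.39 / 1.964 = 19.55 rad/s.
KE_i = ½ΣIω² = 397.3 J; KE_f = ½(1.964)(19.55)² = 375.2 J.
Fraction dissipated = (KE_i − KE_f)/KE_i = 0.05566.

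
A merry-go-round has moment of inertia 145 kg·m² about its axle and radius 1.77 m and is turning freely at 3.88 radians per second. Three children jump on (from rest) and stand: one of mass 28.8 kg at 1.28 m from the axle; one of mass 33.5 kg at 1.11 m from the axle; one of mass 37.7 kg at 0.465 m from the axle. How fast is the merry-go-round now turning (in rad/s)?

No external torque acts about the axle; L_before = L_after.
Added inertia Σmr² = (28.8)(1.28)² + (33.5)(1.11)² + (37.7)(0.465)² = 96.61 kg·m²; I_f = 145.0 + 96.61 = 241.6 kg·m².
ω_f = I_p ω_i / I_f = (145.0)(3.88) / 241.6 = 2.329 rad/s.

ω_f ≈ 2.33 rad/s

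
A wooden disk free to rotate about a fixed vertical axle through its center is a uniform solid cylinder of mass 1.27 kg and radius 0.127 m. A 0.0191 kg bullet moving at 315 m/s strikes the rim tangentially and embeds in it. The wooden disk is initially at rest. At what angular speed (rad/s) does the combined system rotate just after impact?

|ω_f| ≈ 72.4 rad/s

The axle reaction passes through the axle and exerts no torque about it; angular momentum about the axle is conserved through the impact.
I_p = ½(1.27)(0.127)² = 0.01024 kg·m². Taking the sense of the bullet's angular momentum as positive, L_{bullet} = m v R = (0.0191)(315)(0.127) = 0.7641 kg·m²/s.
L_i = 0 + 0.7641 = 0.7641 kg·m²/s.
After sticking, I_f = I_p + m R² = 0.01024 + (0.0191)(0.127)² = 0.01055 kg·m².
ω_f = L_i / I_f = 0.7641 / 0.01055 = 72.43 rad/s.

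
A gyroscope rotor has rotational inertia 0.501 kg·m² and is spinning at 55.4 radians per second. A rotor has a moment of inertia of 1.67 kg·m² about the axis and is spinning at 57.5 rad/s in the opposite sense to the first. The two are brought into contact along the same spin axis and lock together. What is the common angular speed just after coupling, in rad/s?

|ω_f| ≈ 31.4 rad/s

The coupling torques are internal; angular momentum about the shared axis is conserved.
Taking A's sense as positive: L = (0.5010)(55.4) − (1.670)(57.5) = -68.27 kg·m²·rad/s.
Combined I = 0.5010 + 1.670 = 2.171 kg·m².
ω_f = L / I = -68.27 / 2.171 = -31.45 rad/s.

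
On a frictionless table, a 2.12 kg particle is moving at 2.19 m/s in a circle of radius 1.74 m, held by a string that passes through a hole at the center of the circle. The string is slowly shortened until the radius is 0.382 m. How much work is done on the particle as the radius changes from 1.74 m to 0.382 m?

W ≈ 100 J

The only horizontal force on the mass is along the cord (radial), so it exerts no torque about the hole and angular momentum m v r is conserved.
v₂ = v₁ r₁ / r₂ = (2.19)(1.74) / (0.382) = 9.975 m/s.
W = ΔKE = ½m(v₂² − v₁²) = 100.4 J.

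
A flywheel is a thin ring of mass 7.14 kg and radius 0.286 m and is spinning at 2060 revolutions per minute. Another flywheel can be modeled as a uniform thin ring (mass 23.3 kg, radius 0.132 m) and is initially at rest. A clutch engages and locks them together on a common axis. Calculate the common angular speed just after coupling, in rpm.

|ω_f| ≈ 1220 rpm

The coupling torques are internal; angular momentum about the shared axis is conserved.
Moments of inertia: I_A = (7.14)(0.286)² = 0.5840 kg·m²; I_B = (23.3)(0.132)² = 0.4060 kg·m².
Taking A's sense as positive: L = (0.5840)(2060) = 1203 kg·m²·rpm.
Combined I = 0.5840 + 0.4060 = 0.9900 kg·m².
ω_f = L / I = 1203 / 0.9900 = 1215 rpm.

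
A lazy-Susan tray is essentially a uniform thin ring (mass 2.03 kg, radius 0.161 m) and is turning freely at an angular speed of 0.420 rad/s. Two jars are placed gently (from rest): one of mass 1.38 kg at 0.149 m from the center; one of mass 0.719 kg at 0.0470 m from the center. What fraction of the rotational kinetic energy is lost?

No external torque acts about the center; L_before = L_after.
I_p = (2.03)(0.161)² = 0.05262 kg·m².
Added inertia Σmr² = (1.38)(0.149)² + (0.719)(0.0470)² = 0.03223 kg·m²; I_f = 0.05262 + 0.03223 = 0.08485 kg·m².
ω_f = I_p ω_i / I_f = (0.05262)(0.420) / 0.08485 = 0.2605 rad/s.
KE_i = ½(0.05262)(0.4200 rad/s)² = 0.004641 J; KE_f = ½(0.08485)(0.2605)² = 0.002878 J.
Fraction lost = 0.3798.

fraction ≈ 0.380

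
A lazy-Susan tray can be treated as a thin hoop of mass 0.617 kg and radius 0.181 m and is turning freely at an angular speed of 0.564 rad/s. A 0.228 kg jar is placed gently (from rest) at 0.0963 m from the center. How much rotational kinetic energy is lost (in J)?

energy lost ≈ 0.000304 J

The added mass arrives with no angular momentum about the center, and any external torque about the center is negligible, so the system's angular momentum is conserved.
I_p = (0.617)(0.181)² = 0.02021 kg·m².
Added inertia Σmr² = (0.228)(0.0963)² = 0.002114 kg·m²; I_f = 0.02021 + 0.002114 = 0.02233 kg·m².
ω_f = I_p ω_i / I_f = (0.02021)(0.564) / 0.02233 = 0.5106 rad/s.
KE_i = ½(0.02021)(0.5640 rad/s)² = 0.003215 J; KE_f = ½(0.02233)(0.5106)² = 0.002910 J.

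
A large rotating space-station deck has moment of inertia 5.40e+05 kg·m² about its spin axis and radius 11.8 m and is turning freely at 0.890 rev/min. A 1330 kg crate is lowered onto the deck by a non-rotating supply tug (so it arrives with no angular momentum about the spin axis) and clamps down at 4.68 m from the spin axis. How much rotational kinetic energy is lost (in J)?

No external torque acts about the spin axis; L_before = L_after.
Added inertia Σmr² = (1330)(4.68)² = 29130 kg·m²; I_f = 5.400e+05 + 29130 = 5.691e+05 kg·m².
ω_f = I_p ω_i / I_f = (5.400e+05)(0.890) / 5.691e+05 = 0.8444 rpm.
KE_i = ½(5.400e+05)(0.09320 rad/s)² = 2345 J; KE_f = ½(5.691e+05)(0.08843)² = 2225 J.

energy lost ≈ 120 J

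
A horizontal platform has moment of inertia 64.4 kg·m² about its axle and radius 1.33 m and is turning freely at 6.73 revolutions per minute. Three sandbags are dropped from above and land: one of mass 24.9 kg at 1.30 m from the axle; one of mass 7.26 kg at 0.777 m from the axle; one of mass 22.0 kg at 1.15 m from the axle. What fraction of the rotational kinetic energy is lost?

fraction ≈ 0.540

The added mass arrives with no angular momentum about the axle, and any external torque about the axle is negligible, so the system's angular momentum is conserved.
Added inertia Σmr² = (24.9)(1.30)² + (7.26)(0.777)² + (22.0)(1.15)² = 75.56 kg·m²; I_f = 64.40 + 75.56 = 140.0 kg·m².
ω_f = I_p ω_i / I_f = (64.40)(6.73) / 140.0 = 3.097 rpm.
KE_i = ½(64.40)(0.7048 rad/s)² = 15.99 J; KE_f = ½(140.0)(0.3243)² = 7.359 J.
Fraction lost = 0.5399.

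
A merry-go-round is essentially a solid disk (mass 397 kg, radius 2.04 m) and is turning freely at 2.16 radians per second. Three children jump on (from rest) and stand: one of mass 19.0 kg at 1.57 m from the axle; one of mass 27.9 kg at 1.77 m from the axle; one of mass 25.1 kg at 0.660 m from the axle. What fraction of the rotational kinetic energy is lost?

No external torque acts about the axle; L_before = L_after.
I_p = ½(397)(2.04)² = 826.1 kg·m².
Added inertia Σmr² = (19.0)(1.57)² + (27.9)(1.77)² + (25.1)(0.660)² = 145.2 kg·m²; I_f = 826.1 + 145.2 = 971.3 kg·m².
ω_f = I_p ω_i / I_f = (826.1)(2.16) / 971.3 = 1.837 rad/s.
KE_i = ½(826.1)(2.160 rad/s)² = 1927 J; KE_f = ½(971.3)(1.837)² = 1639 J.
Fraction lost = 0.1495.

fraction ≈ 0.149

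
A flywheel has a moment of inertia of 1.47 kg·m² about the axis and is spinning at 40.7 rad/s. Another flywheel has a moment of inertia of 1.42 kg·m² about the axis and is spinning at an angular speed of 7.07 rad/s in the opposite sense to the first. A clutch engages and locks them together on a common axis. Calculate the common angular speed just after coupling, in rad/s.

No external torque acts about the common axis, so total angular momentum is conserved.
Taking A's sense as positive: L = (1.470)(40.7) − (1.420)(7.07) = 49.79 kg·m²·rad/s.
Combined I = 1.470 + 1.420 = 2.890 kg·m².
ω_f = L / I = 49.79 / 2.890 = 17.23 rad/s.

|ω_f| ≈ 17.2 rad/s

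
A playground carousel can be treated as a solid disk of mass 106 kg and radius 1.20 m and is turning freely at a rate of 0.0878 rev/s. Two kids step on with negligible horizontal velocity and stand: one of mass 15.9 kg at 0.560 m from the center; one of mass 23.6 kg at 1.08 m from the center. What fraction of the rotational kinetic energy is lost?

fraction ≈ 0.299

The added mass arrives with no angular momentum about the center, and any external torque about the center is negligible, so the system's angular momentum is conserved.
I_p = ½(106)(1.20)² = 76.32 kg·m².
Added inertia Σmr² = (15.9)(0.560)² + (23.6)(1.08)² = 32.51 kg·m²; I_f = 76.32 + 32.51 = 108.8 kg·m².
ω_f = I_p ω_i / I_f = (76.32)(0.0878) / 108.8 = 0.06157 rev/s.
KE_i = ½(76.32)(0.5517 rad/s)² = 11.61 J; KE_f = ½(108.8)(0.3869)² = 8.144 J.
Fraction lost = 0.2987.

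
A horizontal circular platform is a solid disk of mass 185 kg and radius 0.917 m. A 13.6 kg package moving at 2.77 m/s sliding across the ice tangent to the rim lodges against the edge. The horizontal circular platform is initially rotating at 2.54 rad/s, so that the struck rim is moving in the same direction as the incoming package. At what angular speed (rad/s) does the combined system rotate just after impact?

The axle reaction passes through the central axle and exerts no torque about it; angular momentum about the central axle is conserved through the impact.
I_p = ½(185)(0.917)² = 77.78 kg·m². Taking the sense of the package's angular momentum as positive, L_{package} = m v R = (13.6)(2.77)(0.917) = 34.55 kg·m²/s.
L_i = +I_p ω_p + m v R = +(77.78)(2.54) + 34.55 = 232.1 kg·m²/s.
After sticking, I_f = I_p + m R² = 77.78 + (13.6)(0.917)² = 89.22 kg·m².
ω_f = L_i / I_f = 232.1 / 89.22 = 2.602 rad/s.

|ω_f| ≈ 2.60 rad/s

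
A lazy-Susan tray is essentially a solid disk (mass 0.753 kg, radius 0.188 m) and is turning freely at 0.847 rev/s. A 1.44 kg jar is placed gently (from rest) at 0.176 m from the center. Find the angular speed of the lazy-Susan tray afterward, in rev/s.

ω_f ≈ 0.195 rev/s

No external torque acts about the center; L_before = L_after.
I_p = ½(0.753)(0.188)² = 0.01331 kg·m².
Added inertia Σmr² = (1.44)(0.176)² = 0.04461 kg·m²; I_f = 0.01331 + 0.04461 = 0.05791 kg·m².
ω_f = I_p ω_i / I_f = (0.01331)(0.847) / 0.05791 = 0.1946 rev/s.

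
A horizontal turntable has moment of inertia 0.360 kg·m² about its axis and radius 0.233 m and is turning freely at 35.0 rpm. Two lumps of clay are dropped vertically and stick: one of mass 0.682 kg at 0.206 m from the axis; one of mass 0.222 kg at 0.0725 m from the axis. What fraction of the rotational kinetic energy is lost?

fraction ≈ 0.0772

No external torque acts about the axis; L_before = L_after.
Added inertia Σmr² = (0.682)(0.206)² + (0.222)(0.0725)² = 0.03011 kg·m²; I_f = 0.3600 + 0.03011 = 0.3901 kg·m².
ω_f = I_p ω_i / I_f = (0.3600)(35.0) / 0.3901 = 32.30 rpm.
KE_i = ½(0.3600)(3.665 rad/s)² = 2.418 J; KE_f = ½(0.3901)(3.382)² = 2.231 J.
Fraction lost = 0.07718.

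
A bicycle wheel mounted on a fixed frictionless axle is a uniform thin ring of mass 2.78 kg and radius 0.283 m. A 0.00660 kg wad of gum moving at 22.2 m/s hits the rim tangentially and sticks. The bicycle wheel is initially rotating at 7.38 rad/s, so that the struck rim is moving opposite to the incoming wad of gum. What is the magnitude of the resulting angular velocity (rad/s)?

About the axle the impulsive forces during the collision are internal, so angular momentum about that axis is conserved.
I_p = (2.78)(0.283)² = 0.2226 kg·m². Taking the sense of the wad of gum's angular momentum as positive, L_{wad} = m v R = (0.00660)(22.2)(0.283) = 0.04147 kg·m²/s.
L_i = −I_p ω_p + m v R = −(0.2226)(7.38) + 0.04147 = -1.602 kg·m²/s.
After sticking, I_f = I_p + m R² = 0.2226 + (0.00660)(0.283)² = 0.2232 kg·m².
ω_f = L_i / I_f = -1.602 / 0.2232 = -7.177 rad/s.

|ω_f| ≈ 7.18 rad/s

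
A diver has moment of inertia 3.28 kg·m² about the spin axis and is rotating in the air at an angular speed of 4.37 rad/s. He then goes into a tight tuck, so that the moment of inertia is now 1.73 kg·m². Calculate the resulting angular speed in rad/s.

With no external torque about the axis, L is conserved: I₁ω₁ = I₂ω₂.
ω₂ = I₁ω₁ / I₂ = (3.280)(4.37 rad/s) / (1.730) = 8.285 rad/s.

ω₂ ≈ 8.29 rad/s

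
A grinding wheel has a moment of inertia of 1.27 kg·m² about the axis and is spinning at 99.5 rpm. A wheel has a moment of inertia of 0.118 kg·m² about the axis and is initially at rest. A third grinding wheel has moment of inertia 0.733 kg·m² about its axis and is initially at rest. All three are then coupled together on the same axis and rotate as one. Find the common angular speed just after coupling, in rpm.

No external torque acts about the common axis, so total angular momentum is conserved.
Taking A's sense as positive: L = (1.270)(99.5) = 126.4 kg·m²·rpm.
Combined I = 1.270 + 0.1180 + 0.7330 = 2.121 kg·m².
ω_f = L / I = 126.4 / 2.121 = 59.58 rpm.

|ω_f| ≈ 59.6 rpm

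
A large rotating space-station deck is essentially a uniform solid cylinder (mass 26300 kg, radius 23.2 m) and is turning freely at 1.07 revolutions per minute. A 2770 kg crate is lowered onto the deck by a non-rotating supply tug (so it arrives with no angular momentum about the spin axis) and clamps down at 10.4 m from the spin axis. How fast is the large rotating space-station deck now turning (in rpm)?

ω_f ≈ 1.03 rpm

The added mass arrives with no angular momentum about the spin axis, and any external torque about the spin axis is negligible, so the system's angular momentum is conserved.
I_p = ½(26300)(23.2)² = 7.078e+06 kg·m².
Added inertia Σmr² = (2770)(10.4)² = 2.996e+05 kg·m²; I_f = 7.078e+06 + 2.996e+05 = 7.377e+06 kg·m².
ω_f = I_p ω_i / I_f = (7.078e+06)(1.07) / 7.377e+06 = 1.027 rpm.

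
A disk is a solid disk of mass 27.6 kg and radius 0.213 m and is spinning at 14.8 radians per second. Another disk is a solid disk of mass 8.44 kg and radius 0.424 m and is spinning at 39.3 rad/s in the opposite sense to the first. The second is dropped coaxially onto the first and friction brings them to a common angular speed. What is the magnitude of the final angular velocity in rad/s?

No external torque acts about the common axis, so total angular momentum is conserved.
Moments of inertia: I_A = ½(27.6)(0.213)² = 0.6261 kg·m²; I_B = ½(8.44)(0.424)² = 0.7587 kg·m².
Taking A's sense as positive: L = (0.6261)(14.8) − (0.7587)(39.3) = -20.55 kg·m²·rad/s.
Combined I = 0.6261 + 0.7587 = 1.385 kg·m².
ω_f = L / I = -20.55 / 1.385 = -14.84 rad/s.

|ω_f| ≈ 14.8 rad/s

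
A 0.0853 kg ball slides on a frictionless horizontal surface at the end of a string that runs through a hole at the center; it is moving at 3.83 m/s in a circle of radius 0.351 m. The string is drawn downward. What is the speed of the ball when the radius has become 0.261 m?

v₂ ≈ 5.15 m/s

Central (radial) force ⇒ zero torque about the center ⇒ m v r is constant.
v₂ = v₁ r₁ / r₂ = (3.83)(0.351) / (0.261) = 5.151 m/s.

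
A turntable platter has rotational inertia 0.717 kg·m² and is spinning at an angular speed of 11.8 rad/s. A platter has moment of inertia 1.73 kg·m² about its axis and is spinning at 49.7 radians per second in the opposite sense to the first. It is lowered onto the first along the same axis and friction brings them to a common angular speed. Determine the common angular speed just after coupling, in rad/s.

|ω_f| ≈ 31.7 rad/s

The coupling torques are internal; angular momentum about the shared axis is conserved.
Taking A's sense as positive: L = (0.7170)(11.8) − (1.730)(49.7) = -77.52 kg·m²·rad/s.
Combined I = 0.7170 + 1.730 = 2.447 kg·m².
ω_f = L / I = -77.52 / 2.447 = -31.68 rad/s.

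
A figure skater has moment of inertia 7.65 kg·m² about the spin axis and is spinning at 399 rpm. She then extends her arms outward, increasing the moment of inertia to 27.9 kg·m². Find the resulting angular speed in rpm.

With no external torque about the axis, L is conserved: I₁ω₁ = I₂ω₂.
ω₂ = I₁ω₁ / I₂ = (7.650)(399 rpm) / (27.90) = 109.4 rpm.

ω₂ ≈ 109 rpm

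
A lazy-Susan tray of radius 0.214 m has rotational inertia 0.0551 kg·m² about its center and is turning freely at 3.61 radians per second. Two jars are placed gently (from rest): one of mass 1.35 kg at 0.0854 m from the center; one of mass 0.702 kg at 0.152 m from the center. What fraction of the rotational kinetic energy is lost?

The added mass arrives with no angular momentum about the center, and any external torque about the center is negligible, so the system's angular momentum is conserved.
Added inertia Σmr² = (1.35)(0.0854)² + (0.702)(0.152)² = 0.02606 kg·m²; I_f = 0.05510 + 0.02606 = 0.08116 kg·m².
ω_f = I_p ω_i / I_f = (0.05510)(3.61) / 0.08116 = 2.451 rad/s.
KE_i = ½(0.05510)(3.610 rad/s)² = 0.3590 J; KE_f = ½(0.08116)(2.451)² = 0.2437 J.
Fraction lost = 0.3211.

fraction ≈ 0.321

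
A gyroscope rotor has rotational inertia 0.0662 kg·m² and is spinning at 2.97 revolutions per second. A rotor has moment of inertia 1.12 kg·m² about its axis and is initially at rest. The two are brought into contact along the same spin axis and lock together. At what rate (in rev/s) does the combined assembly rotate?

|ω_f| ≈ 0.166 rev/s

No external torque acts about the common axis, so total angular momentum is conserved.
Taking A's sense as positive: L = (0.06620)(2.97) = 0.1966 kg·m²·rev/s.
Combined I = 0.06620 + 1.120 = 1.186 kg·m².
ω_f = L / I = 0.1966 / 1.186 = 0.1658 rev/s.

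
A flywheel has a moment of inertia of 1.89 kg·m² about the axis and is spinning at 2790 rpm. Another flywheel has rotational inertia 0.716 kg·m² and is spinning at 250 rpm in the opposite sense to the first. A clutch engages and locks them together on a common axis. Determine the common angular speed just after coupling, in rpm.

|ω_f| ≈ 1950 rpm

The coupling torques are internal; angular momentum about the shared axis is conserved.
Taking A's sense as positive: L = (1.890)(2790) − (0.7160)(250) = 5094 kg·m²·rpm.
Combined I = 1.890 + 0.7160 = 2.606 kg·m².
ω_f = L / I = 5094 / 2.606 = 1955 rpm.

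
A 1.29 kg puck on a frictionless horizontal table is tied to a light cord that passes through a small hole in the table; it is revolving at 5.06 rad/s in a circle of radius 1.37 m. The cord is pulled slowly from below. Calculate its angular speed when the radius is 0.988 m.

ω₂ ≈ 9.73 rad/s

The constraining force is radial, so m r² ω about the center is conserved.
ω₂ = ω₁ (r₁/r₂)² = (5.06)(1.37/0.988)² = 9.729 rad/s.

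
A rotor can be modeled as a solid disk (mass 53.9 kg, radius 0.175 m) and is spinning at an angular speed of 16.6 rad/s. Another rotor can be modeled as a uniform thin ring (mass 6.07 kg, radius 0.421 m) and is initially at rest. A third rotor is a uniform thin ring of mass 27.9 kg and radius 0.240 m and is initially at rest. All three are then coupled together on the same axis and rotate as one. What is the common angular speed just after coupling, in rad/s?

|ω_f| ≈ 3.91 rad/s

No external torque acts about the common axis, so total angular momentum is conserved.
Moments of inertia: I_A = ½(53.9)(0.175)² = 0.8253 kg·m²; I_B = (6.07)(0.421)² = 1.076 kg·m²; I_C = (27.9)(0.240)² = 1.607 kg·m².
Taking A's sense as positive: L = (0.8253)(16.6) = 13.70 kg·m²·rad/s.
Combined I = 0.8253 + 1.076 + 1.607 = 3.508 kg·m².
ω_f = L / I = 13.70 / 3.508 = 3.905 rad/s.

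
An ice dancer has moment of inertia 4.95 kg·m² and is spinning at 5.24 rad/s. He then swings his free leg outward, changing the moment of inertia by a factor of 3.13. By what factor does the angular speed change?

ω₂/ω₁ ≈ 0.319

With no external torque about the axis, L is conserved: I₁ω₁ = I₂ω₂.
I₂ = 3.13 × 4.95 = 15.49 kg·m².
ω₂/ω₁ = I₁/I₂ = 4.950 / 15.49 = 0.3195.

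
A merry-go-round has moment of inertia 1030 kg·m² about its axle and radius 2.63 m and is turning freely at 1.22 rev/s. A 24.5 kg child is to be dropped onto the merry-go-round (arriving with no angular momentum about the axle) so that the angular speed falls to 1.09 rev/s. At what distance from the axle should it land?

No external torque acts about the axle; L_before = L_after.
I_p ω_i = (I_p + m r²) ω_f ⇒ m r² = I_p(ω_i/ω_f − 1) = 1030(1.22/1.09 − 1) = 122.8 kg·m².
r = √(122.8/24.5) = 2.239 m.

r ≈ 2.24 m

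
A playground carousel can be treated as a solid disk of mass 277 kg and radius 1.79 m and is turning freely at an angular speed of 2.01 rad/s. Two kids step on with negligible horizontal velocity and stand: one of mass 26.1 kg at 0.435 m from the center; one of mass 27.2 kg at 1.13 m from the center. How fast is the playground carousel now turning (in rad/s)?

No external torque acts about the center; L_before = L_after.
I_p = ½(277)(1.79)² = 443.8 kg·m².
Added inertia Σmr² = (26.1)(0.435)² + (27.2)(1.13)² = 39.67 kg·m²; I_f = 443.8 + 39.67 = 483.4 kg·m².
ω_f = I_p ω_i / I_f = (443.8)(2.01) / 483.4 = 1.845 rad/s.

ω_f ≈ 1.85 rad/s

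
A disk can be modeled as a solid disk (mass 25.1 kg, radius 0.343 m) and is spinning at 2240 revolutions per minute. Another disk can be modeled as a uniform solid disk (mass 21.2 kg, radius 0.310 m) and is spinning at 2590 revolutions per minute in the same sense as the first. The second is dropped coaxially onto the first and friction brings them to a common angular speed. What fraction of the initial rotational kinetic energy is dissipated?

No external torque acts about the common axis, so total angular momentum is conserved.
Moments of inertia: I_A = ½(25.1)(0.343)² = 1.476 kg·m²; I_B = ½(21.2)(0.310)² = 1.019 kg·m².
Taking A's sense as positive: L = (1.476)(2240) + (1.019)(2590) = 5946 kg·m²·rpm.
Combined I = 1.476 + 1.019 = 2.495 kg·m².
ω_f = L / I = 5946 / 2.495 = 2383 rpm.
KE_i = ½ΣIω² = 78090 J; KE_f = ½(2.495)(249.5)² = 77680 J.
Fraction dissipated = (KE_i − KE_f)/KE_i = 0.005185.

fraction ≈ 0.00518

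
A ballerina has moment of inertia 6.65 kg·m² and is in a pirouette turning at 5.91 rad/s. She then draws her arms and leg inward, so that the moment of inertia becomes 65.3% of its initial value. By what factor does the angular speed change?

No external torque acts about the spin axis, so angular momentum is conserved.
I₂ = 0.653 × 6.65 = 4.342 kg·m².
ω₂/ω₁ = I₁/I₂ = 6.650 / 4.342 = 1.531.

ω₂/ω₁ ≈ 1.53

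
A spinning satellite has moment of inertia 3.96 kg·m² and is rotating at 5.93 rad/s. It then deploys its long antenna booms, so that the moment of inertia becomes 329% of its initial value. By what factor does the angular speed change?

ω₂/ω₁ ≈ 0.304

Angular momentum about the spin axis is conserved since the torque about it is zero.
I₂ = 3.29 × 3.96 = 13.03 kg·m².
ω₂/ω₁ = I₁/I₂ = 3.960 / 13.03 = 0.3040.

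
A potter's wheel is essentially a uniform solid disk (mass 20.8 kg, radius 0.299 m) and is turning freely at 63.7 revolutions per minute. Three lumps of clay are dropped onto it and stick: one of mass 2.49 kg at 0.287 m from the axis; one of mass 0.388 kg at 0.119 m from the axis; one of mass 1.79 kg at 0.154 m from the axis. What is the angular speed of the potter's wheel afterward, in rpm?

The added mass arrives with no angular momentum about the axis, and any external torque about the axis is negligible, so the system's angular momentum is conserved.
I_p = ½(20.8)(0.299)² = 0.9298 kg·m².
Added inertia Σmr² = (2.49)(0.287)² + (0.388)(0.119)² + (1.79)(0.154)² = 0.2530 kg·m²; I_f = 0.9298 + 0.2530 = 1.183 kg·m².
ω_f = I_p ω_i / I_f = (0.9298)(63.7) / 1.183 = 50.07 rpm.

ω_f ≈ 50.1 rpm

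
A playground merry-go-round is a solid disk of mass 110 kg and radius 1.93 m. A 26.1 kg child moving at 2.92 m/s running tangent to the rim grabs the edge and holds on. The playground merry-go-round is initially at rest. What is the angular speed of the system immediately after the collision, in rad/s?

About the axle the impulsive forces during the collision are internal, so angular momentum about that axis is conserved.
I_p = ½(110)(1.93)² = 204.9 kg·m². Taking the sense of the child's angular momentum as positive, L_{child} = m v R = (26.1)(2.92)(1.93) = 147.1 kg·m²/s.
L_i = 0 + 147.1 = 147.1 kg·m²/s.
After sticking, I_f = I_p + m R² = 204.9 + (26.1)(1.93)² = 302.1 kg·m².
ω_f = L_i / I_f = 147.1 / 302.1 = 0.4869 rad/s.

|ω_f| ≈ 0.487 rad/s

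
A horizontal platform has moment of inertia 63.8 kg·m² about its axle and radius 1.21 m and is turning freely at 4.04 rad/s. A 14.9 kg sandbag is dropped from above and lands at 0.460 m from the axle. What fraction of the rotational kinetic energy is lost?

The added mass arrives with no angular momentum about the axle, and any external torque about the axle is negligible, so the system's angular momentum is conserved.
Added inertia Σmr² = (14.9)(0.460)² = 3.153 kg·m²; I_f = 63.80 + 3.153 = 66.95 kg·m².
ω_f = I_p ω_i / I_f = (63.80)(4.04) / 66.95 = 3.850 rad/s.
KE_i = ½(63.80)(4.040 rad/s)² = 520.7 J; KE_f = ½(66.95)(3.850)² = 496.1 J.
Fraction lost = 0.04709.

fraction ≈ 0.0471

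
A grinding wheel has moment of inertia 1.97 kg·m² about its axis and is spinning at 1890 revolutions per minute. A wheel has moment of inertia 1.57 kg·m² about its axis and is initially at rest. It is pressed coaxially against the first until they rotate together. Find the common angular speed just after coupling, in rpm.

No external torque acts about the common axis, so total angular momentum is conserved.
Taking A's sense as positive: L = (1.970)(1890) = 3723 kg·m²·rpm.
Combined I = 1.970 + 1.570 = 3.540 kg·m².
ω_f = L / I = 3723 / 3.540 = 1052 rpm.

|ω_f| ≈ 1050 rpm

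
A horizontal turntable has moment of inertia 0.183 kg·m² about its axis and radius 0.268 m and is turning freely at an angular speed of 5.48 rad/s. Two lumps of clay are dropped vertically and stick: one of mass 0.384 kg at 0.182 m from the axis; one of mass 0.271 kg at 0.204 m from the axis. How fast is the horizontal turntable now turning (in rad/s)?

ω_f ≈ 4.84 rad/s

No external torque acts about the axis; L_before = L_after.
Added inertia Σmr² = (0.384)(0.182)² + (0.271)(0.204)² = 0.02400 kg·m²; I_f = 0.1830 + 0.02400 = 0.2070 kg·m².
ω_f = I_p ω_i / I_f = (0.1830)(5.48) / 0.2070 = 4.845 rad/s.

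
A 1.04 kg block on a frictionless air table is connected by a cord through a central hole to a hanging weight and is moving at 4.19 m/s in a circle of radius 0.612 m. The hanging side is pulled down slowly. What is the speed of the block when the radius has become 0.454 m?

The only horizontal force on the mass is along the cord (radial), so it exerts no torque about the hole and angular momentum m v r is conserved.
v₂ = v₁ r₁ / r₂ = (4.19)(0.612) / (0.454) = 5.648 m/s.

v₂ ≈ 5.65 m/s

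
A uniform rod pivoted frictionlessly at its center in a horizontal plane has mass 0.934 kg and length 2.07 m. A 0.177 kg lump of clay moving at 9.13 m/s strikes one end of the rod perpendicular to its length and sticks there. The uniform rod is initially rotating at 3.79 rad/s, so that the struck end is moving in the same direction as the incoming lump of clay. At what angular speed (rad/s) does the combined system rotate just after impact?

About the pivot the impulsive forces during the collision are internal, so angular momentum about that axis is conserved.
I_p = (1/12)(0.934)(2.07)² = 0.3335 kg·m². Taking the sense of the lump of clay's angular momentum as positive, L_{lump} = m v R = (0.177)(9.13)(2.07/2) = 1.673 kg·m²/s.
L_i = +I_p ω_p + m v R = +(0.3335)(3.79) + 1.673 = 2.937 kg·m²/s.
After sticking, I_f = I_p + m R² = 0.3335 + (0.177)(2.07/2)² = 0.5231 kg·m².
ω_f = L_i / I_f = 2.937 / 0.5231 = 5.614 rad/s.

|ω_f| ≈ 5.61 rad/s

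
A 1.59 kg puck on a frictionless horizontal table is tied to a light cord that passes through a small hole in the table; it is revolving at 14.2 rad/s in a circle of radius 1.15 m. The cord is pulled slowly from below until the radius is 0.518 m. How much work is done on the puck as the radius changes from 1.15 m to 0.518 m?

No torque about the axis ⇒ m r₁² ω₁ = m r₂² ω₂.
ω₂ = ω₁ (r₁/r₂)² = (14.2)(1.15/0.518)² = 69.99 rad/s.
W = ΔKE = ½m(v₂² − v₁²) = 832.9 J.

W ≈ 833 J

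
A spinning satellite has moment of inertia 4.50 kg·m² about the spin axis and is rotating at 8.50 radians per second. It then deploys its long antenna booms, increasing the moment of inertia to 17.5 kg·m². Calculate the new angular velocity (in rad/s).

ω₂ ≈ 2.19 rad/s

Angular momentum about the spin axis is conserved since the torque about it is zero.
ω₂ = I₁ω₁ / I₂ = (4.500)(8.50 rad/s) / (17.50) = 2.186 rad/s.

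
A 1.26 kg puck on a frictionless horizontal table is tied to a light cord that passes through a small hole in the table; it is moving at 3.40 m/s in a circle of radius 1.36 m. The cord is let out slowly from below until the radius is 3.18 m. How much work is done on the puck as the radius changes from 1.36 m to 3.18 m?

W ≈ -5.95 J

The only horizontal force on the mass is along the cord (radial), so it exerts no torque about the hole and angular momentum m v r is conserved.
v₂ = v₁ r₁ / r₂ = (3.40)(1.36) / (3.18) = 1.454 m/s.
W = ΔKE = ½m(v₂² − v₁²) = -5.951 J.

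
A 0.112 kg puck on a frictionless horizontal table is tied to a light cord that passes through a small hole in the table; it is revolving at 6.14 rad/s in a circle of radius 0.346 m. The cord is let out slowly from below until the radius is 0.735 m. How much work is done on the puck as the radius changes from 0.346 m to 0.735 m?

W ≈ -0.197 J

No torque about the axis ⇒ m r₁² ω₁ = m r₂² ω₂.
ω₂ = ω₁ (r₁/r₂)² = (6.14)(0.346/0.735)² = 1.361 rad/s.
W = ΔKE = ½m(v₂² − v₁²) = -0.1967 J.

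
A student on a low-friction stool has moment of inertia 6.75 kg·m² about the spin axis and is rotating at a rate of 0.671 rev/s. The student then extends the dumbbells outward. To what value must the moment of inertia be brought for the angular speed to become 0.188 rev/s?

Angular momentum about the spin axis is conserved since the torque about it is zero.
I₂ = I₁ω₁ / ω₂ = (6.75)(0.671) / (0.188) = 24.09 kg·m².

I₂ ≈ 24.1 kg·m²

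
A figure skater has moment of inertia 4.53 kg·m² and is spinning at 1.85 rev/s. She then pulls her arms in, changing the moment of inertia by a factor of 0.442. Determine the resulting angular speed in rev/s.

ω₂ ≈ 4.19 rev/s

No external torque acts about the spin axis, so angular momentum is conserved.
I₂ = 0.442 × 4.53 = 2.002 kg·m².
ω₂ = I₁ω₁ / I₂ = (4.530)(1.85 rev/s) / (2.002) = 4.186 rev/s.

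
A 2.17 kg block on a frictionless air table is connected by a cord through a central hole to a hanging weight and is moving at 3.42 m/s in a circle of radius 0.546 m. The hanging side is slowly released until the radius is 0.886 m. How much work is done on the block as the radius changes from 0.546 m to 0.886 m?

The only horizontal force on the mass is along the cord (radial), so it exerts no torque about the hole and angular momentum m v r is conserved.
v₂ = v₁ r₁ / r₂ = (3.42)(0.546) / (0.886) = 2.108 m/s.
W = ΔKE = ½m(v₂² − v₁²) = -7.871 J.

W ≈ -7.87 J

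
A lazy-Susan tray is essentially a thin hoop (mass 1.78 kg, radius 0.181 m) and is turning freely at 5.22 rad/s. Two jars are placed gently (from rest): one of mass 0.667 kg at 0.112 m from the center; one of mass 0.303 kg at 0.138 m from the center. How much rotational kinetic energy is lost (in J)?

energy lost ≈ 0.155 J

No external torque acts about the center; L_before = L_after.
I_p = (1.78)(0.181)² = 0.05831 kg·m².
Added inertia Σmr² = (0.667)(0.112)² + (0.303)(0.138)² = 0.01414 kg·m²; I_f = 0.05831 + 0.01414 = 0.07245 kg·m².
ω_f = I_p ω_i / I_f = (0.05831)(5.22) / 0.07245 = 4.201 rad/s.
KE_i = ½(0.05831)(5.220 rad/s)² = 0.7945 J; KE_f = ½(0.07245)(4.201)² = 0.6395 J.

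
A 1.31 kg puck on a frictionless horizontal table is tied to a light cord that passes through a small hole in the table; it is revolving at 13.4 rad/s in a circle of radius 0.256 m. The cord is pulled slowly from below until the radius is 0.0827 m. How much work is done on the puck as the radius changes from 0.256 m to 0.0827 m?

No torque about the axis ⇒ m r₁² ω₁ = m r₂² ω₂.
ω₂ = ω₁ (r₁/r₂)² = (13.4)(0.256/0.0827)² = 128.4 rad/s.
W = ΔKE = ½m(v₂² − v₁²) = 66.15 J.

W ≈ 66.2 J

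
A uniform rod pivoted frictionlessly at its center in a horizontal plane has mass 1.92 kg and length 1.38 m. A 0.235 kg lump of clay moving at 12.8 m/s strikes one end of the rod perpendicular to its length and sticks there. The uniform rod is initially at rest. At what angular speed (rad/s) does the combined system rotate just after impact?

The axle reaction passes through the pivot and exerts no torque about it; angular momentum about the pivot is conserved through the impact.
I_p = (1/12)(1.92)(1.38)² = 0.3047 kg·m². Taking the sense of the lump of clay's angular momentum as positive, L_{lump} = m v R = (0.235)(12.8)(1.38/2) = 2.076 kg·m²/s.
L_i = 0 + 2.076 = 2.076 kg·m²/s.
After sticking, I_f = I_p + m R² = 0.3047 + (0.235)(1.38/2)² = 0.4166 kg·m².
ω_f = L_i / I_f = 2.076 / 0.4166 = 4.982 rad/s.

|ω_f| ≈ 4.98 rad/s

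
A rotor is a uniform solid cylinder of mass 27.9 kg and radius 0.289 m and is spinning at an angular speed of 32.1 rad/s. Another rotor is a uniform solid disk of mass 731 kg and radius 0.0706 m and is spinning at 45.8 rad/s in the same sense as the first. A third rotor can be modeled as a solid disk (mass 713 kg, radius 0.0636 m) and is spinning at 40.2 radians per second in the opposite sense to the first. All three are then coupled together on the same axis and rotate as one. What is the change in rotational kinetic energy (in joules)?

ΔKE ≈ -3230 J

The coupling torques are internal; angular momentum about the shared axis is conserved.
Moments of inertia: I_A = ½(27.9)(0.289)² = 1.165 kg·m²; I_B = ½(731)(0.0706)² = 1.822 kg·m²; I_C = ½(713)(0.0636)² = 1.442 kg·m².
Taking A's sense as positive: L = (1.165)(32.1) + (1.822)(45.8) − (1.442)(40.2) = 62.87 kg·m²·rad/s.
Combined I = 1.165 + 1.822 + 1.442 = 4.429 kg·m².
ω_f = L / I = 62.87 / 4.429 = 14.19 rad/s.
KE_i = ½ΣIω² = 3676 J; KE_f = ½(4.429)(14.19)² = 446.2 J.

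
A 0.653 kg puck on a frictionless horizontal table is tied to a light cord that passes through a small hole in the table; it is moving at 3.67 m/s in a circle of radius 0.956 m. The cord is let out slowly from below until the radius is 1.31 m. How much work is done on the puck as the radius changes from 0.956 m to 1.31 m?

W ≈ -2.06 J

Central (radial) force ⇒ zero torque about the center ⇒ m v r is constant.
v₂ = v₁ r₁ / r₂ = (3.67)(0.956) / (1.31) = 2.678 m/s.
W = ΔKE = ½m(v₂² − v₁²) = -2.056 J.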